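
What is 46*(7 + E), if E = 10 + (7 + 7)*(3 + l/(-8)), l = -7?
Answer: 6555/2 ≈ 3277.5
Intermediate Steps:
E = 257/4 (E = 10 + (7 + 7)*(3 - 7/(-8)) = 10 + 14*(3 - 7*(-⅛)) = 10 + 14*(3 + 7/8) = 10 + 14*(31/8) = 10 + 217/4 = 257/4 ≈ 64.250)
46*(7 + E) = 46*(7 + 257/4) = 46*(285/4) = 6555/2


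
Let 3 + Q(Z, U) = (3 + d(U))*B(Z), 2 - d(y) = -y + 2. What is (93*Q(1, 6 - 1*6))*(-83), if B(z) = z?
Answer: 0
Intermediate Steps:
d(y) = y (d(y) = 2 - (-y + 2) = 2 - (2 - y) = 2 + (-2 + y) = y)
Q(Z, U) = -3 + Z*(3 + U) (Q(Z, U) = -3 + (3 + U)*Z = -3 + Z*(3 + U))
(93*Q(1, 6 - 1*6))*(-83) = (93*(-3 + 3*1 + (6 - 1*6)*1))*(-83) = (93*(-3 + 3 + (6 - 6)*1))*(-83) = (93*(-3 + 3 + 0*1))*(-83) = (93*(-3 + 3 + 0))*(-83) = (93*0)*(-83) = 0*(-83) = 0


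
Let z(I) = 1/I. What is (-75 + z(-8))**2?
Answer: 361201/64 ≈ 5643.8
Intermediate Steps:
(-75 + z(-8))**2 = (-75 + 1/(-8))**2 = (-75 - 1/8)**2 = (-601/8)**2 = 361201/64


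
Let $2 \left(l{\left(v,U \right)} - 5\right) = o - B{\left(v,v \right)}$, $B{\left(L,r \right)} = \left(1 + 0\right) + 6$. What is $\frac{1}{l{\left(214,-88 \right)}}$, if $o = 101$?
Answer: $\frac{1}{52} \approx 0.019231$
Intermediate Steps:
$B{\left(L,r \right)} = 7$ ($B{\left(L,r \right)} = 1 + 6 = 7$)
$l{\left(v,U \right)} = 52$ ($l{\left(v,U \right)} = 5 + \frac{101 - 7}{2} = 5 + \frac{1}{2} \cdot 94 = 5 + 47 = 52$)
$\frac{1}{l{\left(214,-88 \right)}} = \frac{1}{52}$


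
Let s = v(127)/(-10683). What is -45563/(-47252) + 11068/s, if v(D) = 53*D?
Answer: -5586743523335/318053212 ≈ -17565.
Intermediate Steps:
s = -6731/10683 (s = (53*127)/(-10683) = 6731*(-1/10683) = -6731/10683 ≈ -0.63007)
-45563/(-47252) + 11068/s = -45563/(-47252) + 11068/(-6731/10683) = -45563*(-1/47252) + 11068*(-10683/6731) = 45563/47252 - 118239444/6731 = -5586743523335/318053212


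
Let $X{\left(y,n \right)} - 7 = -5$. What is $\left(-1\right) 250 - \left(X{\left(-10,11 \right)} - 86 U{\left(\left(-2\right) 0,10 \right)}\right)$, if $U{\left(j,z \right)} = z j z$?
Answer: $-252$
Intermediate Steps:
$X{\left(y,n \right)} = 2$ ($X{\left(y,n \right)} = 7 - 5 = 2$)
$U{\left(j,z \right)} = j z^{2}$ ($U{\left(j,z \right)} = j z z = j z^{2}$)
$\left(-1\right) 250 - \left(X{\left(-10,11 \right)} - 86 U{\left(\left(-2\right) 0,10 \right)}\right) = \left(-1\right) 250 - \left(2 - 86 \left(-2\right) 0 \cdot 10^{2}\right) = -250 - \left(2 - 86 \cdot 0 \cdot 100\right) = -250 - \left(2 - 0\right) = -250 - \left(2 + 0\right) = -250 - 2 = -252$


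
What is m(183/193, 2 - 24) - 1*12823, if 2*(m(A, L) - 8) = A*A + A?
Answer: -477311531/37249 ≈ -12814.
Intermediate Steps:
m(A, L) = 8 + A/2 + A**2/2 (m(A, L) = 8 + (A*A + A)/2 = 8 + (A**2 + A)/2 = 8 + (A + A**2)/2 = 8 + (A/2 + A**2/2) = 8 + A/2 + A**2/2)
m(183/193, 2 - 24) - 1*12823 = (8 + (183/193)/2 + (183/193)**2/2) - 1*12823 = (8 + (183*(1/193))/2 + (183*(1/193))**2/2) - 12823 = (8 + (1/2)*(183/193) + (183/193)**2/2) - 12823 = (8 + 183/386 + (1/2)*(33489/37249)) - 12823 = (8 + 183/386 + 33489/74498) - 12823 = 332396/37249 - 12823 = -477311531/37249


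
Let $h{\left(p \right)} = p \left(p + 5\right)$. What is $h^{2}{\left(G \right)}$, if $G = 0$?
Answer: $0$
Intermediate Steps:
$h{\left(p \right)} = p \left(5 + p\right)$
$h^{2}{\left(G \right)} = \left(0 \left(5 + 0\right)\right)^{2} = \left(0 \cdot 5\right)^{2} = 0^{2} = 0$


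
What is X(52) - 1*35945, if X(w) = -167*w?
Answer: -44629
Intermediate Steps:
X(52) - 1*35945 = -167*52 - 1*35945 = -8684 - 35945 = -44629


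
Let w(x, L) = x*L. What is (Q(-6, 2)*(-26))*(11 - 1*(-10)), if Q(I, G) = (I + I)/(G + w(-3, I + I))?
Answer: 3276/19 ≈ 172.42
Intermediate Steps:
w(x, L) = L*x
Q(I, G) = 2*I/(G - 6*I) (Q(I, G) = (I + I)/(G + (I + I)*(-3)) = (2*I)/(G + (2*I)*(-3)) = (2*I)/(G - 6*I) = 2*I/(G - 6*I))
(Q(-6, 2)*(-26))*(11 - 1*(-10)) = ((2*(-6)/(2 - 6*(-6)))*(-26))*(11 - 1*(-10)) = ((2*(-6)/(2 + 36))*(-26))*(11 + 10) = ((2*(-6)/38)*(-26))*21 = ((2*(-6)*(1/38))*(-26))*21 = -6/19*(-26)*21 = (156/19)*21 = 3276/19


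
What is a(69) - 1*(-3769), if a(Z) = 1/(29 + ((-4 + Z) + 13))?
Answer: 403284/107 ≈ 3769.0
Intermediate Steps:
a(Z) = 1/(38 + Z) (a(Z) = 1/(29 + (9 + Z)) = 1/(38 + Z))
a(69) - 1*(-3769) = 1/(38 + 69) - 1*(-3769) = 1/107 + 3769 = 403284/107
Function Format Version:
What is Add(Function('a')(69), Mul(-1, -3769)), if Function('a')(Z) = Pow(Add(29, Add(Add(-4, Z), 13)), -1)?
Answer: Rational(403284, 107) ≈ 3769.0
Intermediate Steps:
Function('a')(Z) = Pow(Add(38, Z), -1) (Function('a')(Z) = Pow(Add(29, Add(9, Z)), -1) = Pow(Add(38, Z), -1))
Add(Function('a')(69), Mul(-1, -3769)) = Add(Pow(Add(38, 69), -1), Mul(-1, -3769)) = Add(Pow(107, -1), 3769) = Add(Rational(1, 107), 3769) = Rational(403284, 107)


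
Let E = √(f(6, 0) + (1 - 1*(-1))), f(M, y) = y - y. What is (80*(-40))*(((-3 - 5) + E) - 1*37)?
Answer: 144000 - 3200*√2 ≈ 1.3947e+5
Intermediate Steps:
f(M, y) = 0
E = √2 (E = √(0 + (1 - 1*(-1))) = √(0 + (1 + 1)) = √(0 + 2) = √2 ≈ 1.4142)
(80*(-40))*(((-3 - 5) + E) - 1*37) = (80*(-40))*(((-3 - 5) + √2) - 1*37) = -3200*((-8 + √2) - 37) = -3200*(-45 + √2) = 144000 - 3200*√2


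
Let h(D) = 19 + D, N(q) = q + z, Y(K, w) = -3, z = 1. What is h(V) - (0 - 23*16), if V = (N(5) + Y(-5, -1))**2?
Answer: 396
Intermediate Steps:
N(q) = 1 + q (N(q) = q + 1 = 1 + q)
V = 9 (V = ((1 + 5) - 3)**2 = (6 - 3)**2 = 3**2 = 9)
h(V) - (0 - 23*16) = (19 + 9) - (0 - 23*16) = 28 - (0 - 368) = 28 - 1*(-368) = 28 + 368 = 396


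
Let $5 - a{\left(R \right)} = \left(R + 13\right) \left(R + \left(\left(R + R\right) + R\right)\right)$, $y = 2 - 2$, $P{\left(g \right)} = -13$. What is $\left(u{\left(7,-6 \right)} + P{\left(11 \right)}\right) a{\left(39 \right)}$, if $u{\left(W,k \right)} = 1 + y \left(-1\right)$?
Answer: $97284$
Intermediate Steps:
$y = 0$
$a{\left(R \right)} = 5 - 4 R \left(13 + R\right)$ ($a{\left(R \right)} = 5 - \left(R + 13\right) \left(R + \left(\left(R + R\right) + R\right)\right) = 5 - \left(13 + R\right) \left(R + \left(2 R + R\right)\right) = 5 - \left(13 + R\right) \left(R + 3 R\right) = 5 - \left(13 + R\right) 4 R = 5 - 4 R \left(13 + R\right)$)
$u{\left(W,k \right)} = 1$ ($u{\left(W,k \right)} = 1 + 0 \left(-1\right) = 1 + 0 = 1$)
$\left(u{\left(7,-6 \right)} + P{\left(11 \right)}\right) a{\left(39 \right)} = \left(1 - 13\right) \left(5 - 2028 - 4 \cdot 39^{2}\right) = - 12 \left(5 - 2028 - 6084\right) = \left(-12\right) \left(-8107\right) = 97284$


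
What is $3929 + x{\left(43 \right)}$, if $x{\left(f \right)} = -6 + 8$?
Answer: $3931$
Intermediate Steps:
$x{\left(f \right)} = 2$
$3929 + x{\left(43 \right)} = 3929 + 2 = 3931$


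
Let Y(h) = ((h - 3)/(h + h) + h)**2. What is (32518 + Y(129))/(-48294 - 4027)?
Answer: -91128406/96741529 ≈ -0.94198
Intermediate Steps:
Y(h) = (h + (-3 + h)/(2*h))**2 (Y(h) = ((-3 + h)/((2*h)) + h)**2 = ((-3 + h)*(1/(2*h)) + h)**2 = ((-3 + h)/(2*h) + h)**2 = (h + (-3 + h)/(2*h))**2)
(32518 + Y(129))/(-48294 - 4027) = (32518 + (1/4)*(-3 + 129 + 2*129**2)**2/129**2)/(-48294 - 4027) = (32518 + (1/4)*(1/16641)*(-3 + 129 + 2*16641)**2)/(-52321) = (32518 + (1/4)*(1/16641)*(-3 + 129 + 33282)**2)*(-1/52321) = (32518 + (1/4)*(1/16641)*33408**2)*(-1/52321) = (32518 + (1/4)*(1/16641)*1116094464)*(-1/52321) = (32518 + 31002624/1849)*(-1/52321) = (91128406/1849)*(-1/52321) = -91128406/96741529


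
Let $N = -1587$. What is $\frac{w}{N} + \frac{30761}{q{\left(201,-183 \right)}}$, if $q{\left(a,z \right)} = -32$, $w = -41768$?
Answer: $- \frac{2064397}{2208} \approx -934.96$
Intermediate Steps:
$\frac{w}{N} + \frac{30761}{q{\left(201,-183 \right)}} = - \frac{41768}{-1587} + \frac{30761}{-32} = \left(-41768\right) \left(- \frac{1}{1587}\right) + 30761 \left(- \frac{1}{32}\right) = \frac{1816}{69} - \frac{30761}{32} = - \frac{2064397}{2208}$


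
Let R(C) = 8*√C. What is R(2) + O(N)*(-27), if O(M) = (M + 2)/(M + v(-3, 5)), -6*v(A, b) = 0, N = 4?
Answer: -81/2 + 8*√2 ≈ -29.186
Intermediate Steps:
v(A, b) = 0 (v(A, b) = -⅙*0 = 0)
O(M) = (2 + M)/M (O(M) = (M + 2)/(M + 0) = (2 + M)/M)
R(2) + O(N)*(-27) = 8*√2 + ((2 + 4)/4)*(-27) = 8*√2 + ((¼)*6)*(-27) = 8*√2 + (3/2)*(-27) = 8*√2 - 81/2 = -81/2 + 8*√2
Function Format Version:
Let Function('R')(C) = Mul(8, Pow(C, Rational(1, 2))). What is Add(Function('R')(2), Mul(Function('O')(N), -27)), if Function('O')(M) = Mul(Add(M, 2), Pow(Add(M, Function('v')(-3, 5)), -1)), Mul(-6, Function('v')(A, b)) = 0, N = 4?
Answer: Add(Rational(-81, 2), Mul(8, Pow(2, Rational(1, 2)))) ≈ -29.186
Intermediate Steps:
Function('v')(A, b) = 0 (Function('v')(A, b) = Mul(Rational(-1, 6), 0) = 0)
Function('O')(M) = Mul(Pow(M, -1), Add(2, M)) (Function('O')(M) = Mul(Add(M, 2), Pow(Add(M, 0), -1)) = Mul(Add(2, M), Pow(M, -1)) = Mul(Pow(M, -1), Add(2, M)))
Add(Function('R')(2), Mul(Function('O')(N), -27)) = Add(Mul(8, Pow(2, Rational(1, 2))), Mul(Mul(Pow(4, -1), Add(2, 4)), -27)) = Add(Mul(8, Pow(2, Rational(1, 2))), Mul(Mul(Rational(1, 4), 6), -27)) = Add(Mul(8, Pow(2, Rational(1, 2))), Mul(Rational(3, 2), -27)) = Add(Mul(8, Pow(2, Rational(1, 2))), Rational(-81, 2)) = Add(Rational(-81, 2), Mul(8, Pow(2, Rational(1, 2))))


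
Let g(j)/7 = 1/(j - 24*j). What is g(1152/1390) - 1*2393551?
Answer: -31709768513/13248 ≈ -2.3936e+6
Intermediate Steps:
g(j) = -7/(23*j) (g(j) = 7/(j - 24*j) = 7/((-23*j)) = 7*(-1/(23*j)) = -7/(23*j))
g(1152/1390) - 1*2393551 = -7/(23*(1152/1390)) - 1*2393551 = -7/(23*(1152*(1/1390))) - 2393551 = -7/(23*576/695) - 2393551 = -7/23*695/576 - 2393551 = -4865/13248 - 2393551 = -31709768513/13248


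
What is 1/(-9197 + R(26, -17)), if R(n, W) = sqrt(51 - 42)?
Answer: -1/9194 ≈ -0.00010877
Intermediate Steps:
R(n, W) = 3 (R(n, W) = sqrt(9) = 3)
1/(-9197 + R(26, -17)) = 1/(-9197 + 3) = 1/(-9194) = -1/9194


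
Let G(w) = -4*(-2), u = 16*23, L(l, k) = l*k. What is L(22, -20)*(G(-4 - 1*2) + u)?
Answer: -165440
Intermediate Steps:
L(l, k) = k*l
u = 368
G(w) = 8
L(22, -20)*(G(-4 - 1*2) + u) = (-20*22)*(8 + 368) = -440*376 = -165440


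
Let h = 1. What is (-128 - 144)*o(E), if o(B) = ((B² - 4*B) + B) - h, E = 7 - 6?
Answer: 816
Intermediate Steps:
E = 1
o(B) = -1 + B² - 3*B (o(B) = ((B² - 4*B) + B) - 1*1 = (B² - 3*B) - 1 = -1 + B² - 3*B)
(-128 - 144)*o(E) = (-128 - 144)*(-1 + 1² - 3*1) = -272*(-1 + 1 - 3) = -272*(-3) = 816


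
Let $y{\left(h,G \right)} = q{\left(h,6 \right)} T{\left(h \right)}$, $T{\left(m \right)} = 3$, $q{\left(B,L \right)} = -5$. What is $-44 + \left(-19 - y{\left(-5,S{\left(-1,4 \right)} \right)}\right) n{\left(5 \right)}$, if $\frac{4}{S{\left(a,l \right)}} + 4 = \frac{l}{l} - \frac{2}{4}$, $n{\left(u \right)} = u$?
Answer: $-64$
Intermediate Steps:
$S{\left(a,l \right)} = - \frac{8}{7}$ ($S{\left(a,l \right)} = \frac{4}{-4 + \left(\frac{l}{l} - \frac{2}{4}\right)} = \frac{4}{-4 + \left(1 - \frac{1}{2}\right)} = \frac{4}{-4 + \frac{1}{2}} = \frac{4}{- \frac{7}{2}} = 4 \left(- \frac{2}{7}\right) = - \frac{8}{7}$)
$y{\left(h,G \right)} = -15$ ($y{\left(h,G \right)} = \left(-5\right) 3 = -15$)
$-44 + \left(-19 - y{\left(-5,S{\left(-1,4 \right)} \right)}\right) n{\left(5 \right)} = -44 + \left(-19 - -15\right) 5 = -44 + \left(-19 + 15\right) 5 = -44 - 20 = -64$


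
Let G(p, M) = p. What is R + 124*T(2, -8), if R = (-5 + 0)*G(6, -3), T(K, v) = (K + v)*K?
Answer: -1518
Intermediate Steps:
T(K, v) = K*(K + v)
R = -30 (R = (-5 + 0)*6 = -5*6 = -30)
R + 124*T(2, -8) = -30 + 124*(2*(2 - 8)) = -30 + 124*(2*(-6)) = -30 + 124*(-12) = -30 - 1488 = -1518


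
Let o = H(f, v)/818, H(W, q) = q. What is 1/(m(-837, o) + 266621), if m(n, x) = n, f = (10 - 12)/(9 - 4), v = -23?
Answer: 1/265784 ≈ 3.7625e-6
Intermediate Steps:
f = -2/5 ≈ -0.40000
o = -23/818 ≈ -0.028117
1/(m(-837, o) + 266621) = 1/(-837 + 266621) = 1/265784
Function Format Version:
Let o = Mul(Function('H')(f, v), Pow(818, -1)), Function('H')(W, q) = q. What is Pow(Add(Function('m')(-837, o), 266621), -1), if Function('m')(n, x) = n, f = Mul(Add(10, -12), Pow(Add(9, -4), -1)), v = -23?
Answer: Rational(1, 265784) ≈ 3.7625e-6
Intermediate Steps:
f = Rational(-2, 5) (f = Mul(-2, Pow(5, -1)) = Mul(-2, Rational(1, 5)) = Rational(-2, 5) ≈ -0.40000)
o = Rational(-23, 818) (o = Mul(-23, Pow(818, -1)) = Mul(-23, Rational(1, 818)) = Rational(-23, 818) ≈ -0.028117)
Pow(Add(Function('m')(-837, o), 266621), -1) = Pow(Add(-837, 266621), -1) = Pow(265784, -1) = Rational(1, 265784)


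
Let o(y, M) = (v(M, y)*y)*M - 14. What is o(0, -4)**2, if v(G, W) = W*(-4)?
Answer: 196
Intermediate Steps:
v(G, W) = -4*W
o(y, M) = -14 - 4*M*y**2 (o(y, M) = ((-4*y)*y)*M - 14 = (-4*y**2)*M - 14 = -4*M*y**2 - 14 = -14 - 4*M*y**2)
o(0, -4)**2 = (-14 - 4*(-4)*0**2)**2 = (-14 - 4*(-4)*0)**2 = (-14 + 0)**2 = (-14)**2 = 196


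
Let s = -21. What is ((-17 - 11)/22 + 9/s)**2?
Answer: 17161/5929 ≈ 2.8944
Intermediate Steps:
((-17 - 11)/22 + 9/s)**2 = ((-17 - 11)/22 + 9/(-21))**2 = (-28*1/22 + 9*(-1/21))**2 = (-14/11 - 3/7)**2 = (-131/77)**2 = 17161/5929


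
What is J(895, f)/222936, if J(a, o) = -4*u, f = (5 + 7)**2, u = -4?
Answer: 2/27867 ≈ 7.1769e-5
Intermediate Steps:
f = 144 (f = 12**2 = 144)
J(a, o) = 16 (J(a, o) = -4*(-4) = 16)
J(895, f)/222936 = 16/222936 = 16*(1/222936) = 2/27867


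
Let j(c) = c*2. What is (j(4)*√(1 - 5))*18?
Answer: 288*I ≈ 288.0*I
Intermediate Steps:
j(c) = 2*c
(j(4)*√(1 - 5))*18 = ((2*4)*√(1 - 5))*18 = (8*√(-4))*18 = (8*(2*I))*18 = (16*I)*18 = 288*I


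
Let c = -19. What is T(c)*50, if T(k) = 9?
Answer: 450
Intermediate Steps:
T(c)*50 = 9*50 = 450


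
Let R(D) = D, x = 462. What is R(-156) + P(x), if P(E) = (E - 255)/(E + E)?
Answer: -47979/308 ≈ -155.78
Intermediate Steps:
P(E) = (-255 + E)/(2*E) (P(E) = (-255 + E)/((2*E)) = (-255 + E)*(1/(2*E)) = (-255 + E)/(2*E))
R(-156) + P(x) = -156 + (½)*(-255 + 462)/462 = -156 + (½)*(1/462)*207 = -156 + 69/308 = -47979/308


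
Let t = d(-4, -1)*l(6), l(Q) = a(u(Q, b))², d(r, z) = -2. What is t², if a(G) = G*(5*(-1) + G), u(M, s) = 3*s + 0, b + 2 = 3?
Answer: 5184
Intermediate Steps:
b = 1 (b = -2 + 3 = 1)
u(M, s) = 3*s
a(G) = G*(-5 + G)
l(Q) = 36 (l(Q) = ((3*1)*(-5 + 3*1))² = (3*(-5 + 3))² = (3*(-2))² = (-6)² = 36)
t = -72 (t = -2*36 = -72)
t² = (-72)² = 5184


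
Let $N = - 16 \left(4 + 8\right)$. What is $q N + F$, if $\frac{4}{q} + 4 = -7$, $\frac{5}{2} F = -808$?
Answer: $- \frac{13936}{55} \approx -253.38$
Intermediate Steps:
$F = - \frac{1616}{5}$ ($F = \frac{2}{5} \left(-808\right) = - \frac{1616}{5} \approx -323.2$)
$q = - \frac{4}{11}$ ($q = \frac{4}{-4 - 7} = \frac{4}{-11} = 4 \left(- \frac{1}{11}\right) = - \frac{4}{11} \approx -0.36364$)
$N = -192$ ($N = \left(-16\right) 12 = -192$)
$q N + F = \left(- \frac{4}{11}\right) \left(-192\right) - \frac{1616}{5} = \frac{768}{11} - \frac{1616}{5} = - \frac{13936}{55}$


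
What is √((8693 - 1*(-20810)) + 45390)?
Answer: √74893 ≈ 273.67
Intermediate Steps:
√((8693 - 1*(-20810)) + 45390) = √((8693 + 20810) + 45390) = √(29503 + 45390) = √74893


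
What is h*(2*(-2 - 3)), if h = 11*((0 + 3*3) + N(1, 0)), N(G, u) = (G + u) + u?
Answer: -1100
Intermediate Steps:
N(G, u) = G + 2*u
h = 110 (h = 11*((0 + 3*3) + (1 + 2*0)) = 11*((0 + 9) + (1 + 0)) = 11*(9 + 1) = 11*10 = 110)
h*(2*(-2 - 3)) = 110*(2*(-2 - 3)) = 110*(2*(-5)) = 110*(-10) = -1100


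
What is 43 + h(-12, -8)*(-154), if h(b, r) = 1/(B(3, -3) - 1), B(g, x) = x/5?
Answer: 557/4 ≈ 139.25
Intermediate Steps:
B(g, x) = x/5 (B(g, x) = x*(⅕) = x/5)
h(b, r) = -5/8 (h(b, r) = 1/((⅕)*(-3) - 1) = 1/(-⅗ - 1) = 1/(-8/5) = -5/8)
43 + h(-12, -8)*(-154) = 43 - 5/8*(-154) = 43 + 385/4 = 557/4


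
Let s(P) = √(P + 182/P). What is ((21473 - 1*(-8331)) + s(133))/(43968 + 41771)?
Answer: 29804/85739 + √48507/1629041 ≈ 0.34775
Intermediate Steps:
((21473 - 1*(-8331)) + s(133))/(43968 + 41771) = ((21473 - 1*(-8331)) + √(133 + 182/133))/(43968 + 41771) = ((21473 + 8331) + √(133 + 182*(1/133)))/85739 = (29804 + √(133 + 26/19))*(1/85739) = (29804 + √(2553/19))*(1/85739) = (29804 + √48507/19)*(1/85739) = 29804/85739 + √48507/1629041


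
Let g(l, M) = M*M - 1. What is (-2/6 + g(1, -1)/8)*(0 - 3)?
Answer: 1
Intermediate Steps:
g(l, M) = -1 + M² (g(l, M) = M² - 1 = -1 + M²)
(-2/6 + g(1, -1)/8)*(0 - 3) = (-2/6 + (-1 + (-1)²)/8)*(0 - 3) = (-2*⅙ + (-1 + 1)*(⅛))*(-3) = (-⅓ + 0*(⅛))*(-3) = (-⅓ + 0)*(-3) = -⅓*(-3) = 1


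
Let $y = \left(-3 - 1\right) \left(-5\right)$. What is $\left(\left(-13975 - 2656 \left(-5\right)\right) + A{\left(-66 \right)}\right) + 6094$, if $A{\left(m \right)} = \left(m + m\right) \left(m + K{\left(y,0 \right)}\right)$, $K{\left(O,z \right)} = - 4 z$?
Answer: $14111$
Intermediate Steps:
$y = 20$ ($y = \left(-4\right) \left(-5\right) = 20$)
$A{\left(m \right)} = 2 m^{2}$ ($A{\left(m \right)} = \left(m + m\right) \left(m - 0\right) = 2 m \left(m + 0\right) = 2 m m = 2 m^{2}$)
$\left(\left(-13975 - 2656 \left(-5\right)\right) + A{\left(-66 \right)}\right) + 6094 = \left(\left(-13975 - 2656 \left(-5\right)\right) + 2 \left(-66\right)^{2}\right) + 6094 = \left(\left(-13975 - -13280\right) + 2 \cdot 4356\right) + 6094 = \left(\left(-13975 + 13280\right) + 8712\right) + 6094 = \left(-695 + 8712\right) + 6094 = 8017 + 6094 = 14111$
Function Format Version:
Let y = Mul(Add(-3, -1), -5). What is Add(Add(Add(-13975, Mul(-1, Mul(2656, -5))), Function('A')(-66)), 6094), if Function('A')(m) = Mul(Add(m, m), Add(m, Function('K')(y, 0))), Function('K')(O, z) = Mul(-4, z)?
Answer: 14111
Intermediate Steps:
y = 20 (y = Mul(-4, -5) = 20)
Function('A')(m) = Mul(2, Pow(m, 2)) (Function('A')(m) = Mul(Add(m, m), Add(m, Mul(-4, 0))) = Mul(Mul(2, m), Add(m, 0)) = Mul(Mul(2, m), m) = Mul(2, Pow(m, 2)))
Add(Add(Add(-13975, Mul(-1, Mul(2656, -5))), Function('A')(-66)), 6094) = Add(Add(Add(-13975, Mul(-1, Mul(2656, -5))), Mul(2, Pow(-66, 2))), 6094) = Add(Add(Add(-13975, Mul(-1, -13280)), Mul(2, 4356)), 6094) = Add(Add(Add(-13975, 13280), 8712), 6094) = Add(Add(-695, 8712), 6094) = Add(8017, 6094) = 14111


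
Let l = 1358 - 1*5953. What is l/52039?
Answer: -4595/52039 ≈ -0.088299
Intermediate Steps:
l = -4595 (l = 1358 - 5953 = -4595)
l/52039 = -4595/52039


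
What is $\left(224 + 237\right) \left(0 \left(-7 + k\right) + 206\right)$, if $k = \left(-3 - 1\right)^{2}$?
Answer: $94966$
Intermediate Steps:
$k = 16$ ($k = \left(-4\right)^{2} = 16$)
$\left(224 + 237\right) \left(0 \left(-7 + k\right) + 206\right) = \left(224 + 237\right) \left(0 \left(-7 + 16\right) + 206\right) = 461 \left(0 \cdot 9 + 206\right) = 461 \left(0 + 206\right) = 461 \cdot 206 = 94966$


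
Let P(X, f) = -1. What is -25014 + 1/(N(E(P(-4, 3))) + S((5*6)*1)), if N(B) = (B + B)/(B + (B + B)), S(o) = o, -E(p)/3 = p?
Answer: -2301285/92 ≈ -25014.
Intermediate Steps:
E(p) = -3*p
N(B) = ⅔ (N(B) = (2*B)/(B + 2*B) = (2*B)/((3*B)) = (2*B)*(1/(3*B)) = ⅔)
-25014 + 1/(N(E(P(-4, 3))) + S((5*6)*1)) = -25014 + 1/(⅔ + (5*6)*1) = -25014 + 1/(⅔ + 30*1) = -25014 + 1/(⅔ + 30) = -25014 + 1/(92/3) = -25014 + 3/92 = -2301285/92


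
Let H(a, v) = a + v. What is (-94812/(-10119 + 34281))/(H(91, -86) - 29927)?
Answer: 7901/60247947 ≈ 0.00013114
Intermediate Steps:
(-94812/(-10119 + 34281))/(H(91, -86) - 29927) = (-94812/(-10119 + 34281))/((91 - 86) - 29927) = (-94812/24162)/(5 - 29927) = -94812*1/24162/(-29922) = -15802/4027*(-1/29922) = 7901/60247947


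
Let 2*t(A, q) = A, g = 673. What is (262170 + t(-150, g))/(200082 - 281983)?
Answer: -262095/81901 ≈ -3.2001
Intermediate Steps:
t(A, q) = A/2
(262170 + t(-150, g))/(200082 - 281983) = (262170 + (½)*(-150))/(200082 - 281983) = (262170 - 75)/(-81901) = 262095*(-1/81901) = -262095/81901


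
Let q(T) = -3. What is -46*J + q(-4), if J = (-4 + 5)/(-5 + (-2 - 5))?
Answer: ⅚ ≈ 0.83333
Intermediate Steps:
J = -1/12 (J = 1/(-5 - 7) = 1/(-12) = 1*(-1/12) = -1/12 ≈ -0.083333)
-46*J + q(-4) = -46*(-1/12) - 3 = 23/6 - 3 = ⅚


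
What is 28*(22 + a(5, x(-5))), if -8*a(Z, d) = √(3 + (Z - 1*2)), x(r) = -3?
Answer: 616 - 7*√6/2 ≈ 607.43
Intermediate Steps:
a(Z, d) = -√(1 + Z)/8 (a(Z, d) = -√(3 + (Z - 1*2))/8 = -√(3 + (Z - 2))/8 = -√(3 + (-2 + Z))/8 = -√(1 + Z)/8)
28*(22 + a(5, x(-5))) = 28*(22 - √(1 + 5)/8) = 28*(22 - √6/8) = 616 - 7*√6/2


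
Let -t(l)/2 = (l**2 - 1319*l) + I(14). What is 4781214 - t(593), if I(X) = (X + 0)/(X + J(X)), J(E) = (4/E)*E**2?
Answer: 19600892/5 ≈ 3.9202e+6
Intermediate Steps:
J(E) = 4*E
I(X) = 1/5 (I(X) = (X + 0)/(X + 4*X) = X/((5*X)) = X*(1/(5*X)) = 1/5)
t(l) = -2/5 - 2*l**2 + 2638*l (t(l) = -2*((l**2 - 1319*l) + 1/5) = -2*(1/5 + l**2 - 1319*l) = -2/5 - 2*l**2 + 2638*l)
4781214 - t(593) = 4781214 - (-2/5 - 2*593**2 + 2638*593) = 4781214 - (-2/5 - 2*351649 + 1564334) = 4781214 - (-2/5 - 703298 + 1564334) = 4781214 - 1*4305178/5 = 4781214 - 4305178/5 = 19600892/5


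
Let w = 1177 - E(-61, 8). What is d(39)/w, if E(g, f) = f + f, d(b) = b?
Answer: 13/387 ≈ 0.033592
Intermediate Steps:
E(g, f) = 2*f
w = 1161 (w = 1177 - 2*8 = 1177 - 1*16 = 1177 - 16 = 1161)
d(39)/w = 39/1161 = 39*(1/1161) = 13/387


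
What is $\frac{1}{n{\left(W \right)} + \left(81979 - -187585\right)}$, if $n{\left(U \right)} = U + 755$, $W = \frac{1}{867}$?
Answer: $\frac{867}{234366574} \approx 3.6993 \cdot 10^{-6}$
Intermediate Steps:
$W = \frac{1}{867} \approx 0.0011534$
$n{\left(U \right)} = 755 + U$
$\frac{1}{n{\left(W \right)} + \left(81979 - -187585\right)} = \frac{1}{\left(755 + \frac{1}{867}\right) + \left(81979 - -187585\right)} = \frac{1}{\frac{654586}{867} + \left(81979 + 187585\right)} = \frac{1}{\frac{654586}{867} + 269564} = \frac{1}{\frac{234366574}{867}} = \frac{867}{234366574}$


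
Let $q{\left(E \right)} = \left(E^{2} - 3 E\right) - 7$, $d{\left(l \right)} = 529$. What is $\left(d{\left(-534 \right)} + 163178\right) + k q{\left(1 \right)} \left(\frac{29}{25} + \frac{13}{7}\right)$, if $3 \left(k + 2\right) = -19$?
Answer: $\frac{1147533}{7} \approx 1.6393 \cdot 10^{5}$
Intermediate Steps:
$k = - \frac{25}{3}$ ($k = -2 + \frac{1}{3} \left(-19\right) = -2 - \frac{19}{3} = - \frac{25}{3} \approx -8.3333$)
$q{\left(E \right)} = -7 + E^{2} - 3 E$
$\left(d{\left(-534 \right)} + 163178\right) + k q{\left(1 \right)} \left(\frac{29}{25} + \frac{13}{7}\right) = \left(529 + 163178\right) + - \frac{25 \left(-7 + 1^{2} - 3\right)}{3} \left(\frac{29}{25} + \frac{13}{7}\right) = 163707 + - \frac{25 \left(-7 + 1 - 3\right)}{3} \left(29 \cdot \frac{1}{25} + 13 \cdot \frac{1}{7}\right) = 163707 + \left(- \frac{25}{3}\right) \left(-9\right) \left(\frac{29}{25} + \frac{13}{7}\right) = 163707 + 75 \cdot \frac{528}{175} = 163707 + \frac{1584}{7} = \frac{1147533}{7}$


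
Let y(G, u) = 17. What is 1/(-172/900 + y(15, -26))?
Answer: 225/3782 ≈ 0.059492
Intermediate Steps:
1/(-172/900 + y(15, -26)) = 1/(-172/900 + 17) = 1/(-172*1/900 + 17) = 1/(-43/225 + 17) = 1/(3782/225) = 225/3782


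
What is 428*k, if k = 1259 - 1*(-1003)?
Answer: 968136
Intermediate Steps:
k = 2262 (k = 1259 + 1003 = 2262)
428*k = 428*2262 = 968136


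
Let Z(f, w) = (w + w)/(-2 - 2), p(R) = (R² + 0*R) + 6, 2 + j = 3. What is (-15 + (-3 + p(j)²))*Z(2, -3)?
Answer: 93/2 ≈ 46.500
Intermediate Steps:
j = 1 (j = -2 + 3 = 1)
p(R) = 6 + R² (p(R) = (R² + 0) + 6 = R² + 6 = 6 + R²)
Z(f, w) = -w/2 (Z(f, w) = (2*w)/(-4) = (2*w)*(-¼) = -w/2)
(-15 + (-3 + p(j)²))*Z(2, -3) = (-15 + (-3 + (6 + 1²)²))*(-½*(-3)) = (-15 + (-3 + (6 + 1)²))*(3/2) = (-15 + (-3 + 7²))*(3/2) = (-15 + (-3 + 49))*(3/2) = (-15 + 46)*(3/2) = 31*(3/2) = 93/2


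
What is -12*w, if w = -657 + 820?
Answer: -1956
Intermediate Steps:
w = 163
-12*w = -12*163 = -1956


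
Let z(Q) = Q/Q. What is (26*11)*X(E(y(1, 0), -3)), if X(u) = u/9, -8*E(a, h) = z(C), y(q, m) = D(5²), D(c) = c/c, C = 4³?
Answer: -143/36 ≈ -3.9722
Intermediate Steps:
C = 64
D(c) = 1
y(q, m) = 1
z(Q) = 1
E(a, h) = -⅛ (E(a, h) = -⅛*1 = -⅛)
X(u) = u/9 (X(u) = u*(⅑) = u/9)
(26*11)*X(E(y(1, 0), -3)) = (26*11)*((⅑)*(-⅛)) = 286*(-1/72) = -143/36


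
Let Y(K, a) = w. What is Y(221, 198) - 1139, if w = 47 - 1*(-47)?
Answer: -1045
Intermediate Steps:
w = 94 (w = 47 + 47 = 94)
Y(K, a) = 94
Y(221, 198) - 1139 = 94 - 1139 = -1045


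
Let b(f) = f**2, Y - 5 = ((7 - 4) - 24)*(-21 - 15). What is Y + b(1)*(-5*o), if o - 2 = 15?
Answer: 676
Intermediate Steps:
o = 17 (o = 2 + 15 = 17)
Y = 761 (Y = 5 + ((7 - 4) - 24)*(-21 - 15) = 5 + (3 - 24)*(-36) = 5 - 21*(-36) = 5 + 756 = 761)
Y + b(1)*(-5*o) = 761 + 1**2*(-5*17) = 761 + 1*(-85) = 761 - 85 = 676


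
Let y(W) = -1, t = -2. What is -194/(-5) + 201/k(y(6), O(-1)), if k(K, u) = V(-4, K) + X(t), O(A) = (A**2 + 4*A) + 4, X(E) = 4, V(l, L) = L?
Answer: 529/5 ≈ 105.80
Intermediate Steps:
O(A) = 4 + A**2 + 4*A
k(K, u) = 4 + K (k(K, u) = K + 4 = 4 + K)
-194/(-5) + 201/k(y(6), O(-1)) = -194/(-5) + 201/(4 - 1) = -194*(-1/5) + 201/3 = 194/5 + 201*(1/3) = 194/5 + 67 = 529/5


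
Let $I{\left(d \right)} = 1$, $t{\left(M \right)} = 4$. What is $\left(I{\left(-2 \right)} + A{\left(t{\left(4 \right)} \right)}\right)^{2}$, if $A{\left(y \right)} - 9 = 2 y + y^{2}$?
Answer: $1156$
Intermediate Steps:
$A{\left(y \right)} = 9 + y^{2} + 2 y$ ($A{\left(y \right)} = 9 + \left(2 y + y^{2}\right) = 9 + \left(y^{2} + 2 y\right) = 9 + y^{2} + 2 y$)
$\left(I{\left(-2 \right)} + A{\left(t{\left(4 \right)} \right)}\right)^{2} = \left(1 + \left(9 + 4^{2} + 2 \cdot 4\right)\right)^{2} = \left(1 + \left(9 + 16 + 8\right)\right)^{2} = \left(1 + 33\right)^{2} = 34^{2} = 1156$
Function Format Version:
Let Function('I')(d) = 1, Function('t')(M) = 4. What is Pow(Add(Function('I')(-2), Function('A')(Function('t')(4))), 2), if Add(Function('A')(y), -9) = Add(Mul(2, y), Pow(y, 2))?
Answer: 1156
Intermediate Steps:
Function('A')(y) = Add(9, Pow(y, 2), Mul(2, y)) (Function('A')(y) = Add(9, Add(Mul(2, y), Pow(y, 2))) = Add(9, Add(Pow(y, 2), Mul(2, y))) = Add(9, Pow(y, 2), Mul(2, y)))
Pow(Add(Function('I')(-2), Function('A')(Function('t')(4))), 2) = Pow(Add(1, Add(9, Pow(4, 2), Mul(2, 4))), 2) = Pow(Add(1, Add(9, 16, 8)), 2) = Pow(Add(1, 33), 2) = Pow(34, 2) = 1156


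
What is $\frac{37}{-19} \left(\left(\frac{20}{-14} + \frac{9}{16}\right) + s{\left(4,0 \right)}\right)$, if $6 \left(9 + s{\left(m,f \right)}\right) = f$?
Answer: $\frac{40885}{2128} \approx 19.213$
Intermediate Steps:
$s{\left(m,f \right)} = -9 + \frac{f}{6}$
$\frac{37}{-19} \left(\left(\frac{20}{-14} + \frac{9}{16}\right) + s{\left(4,0 \right)}\right) = \frac{37}{-19} \left(\left(\frac{20}{-14} + \frac{9}{16}\right) + \left(-9 + \frac{1}{6} \cdot 0\right)\right) = 37 \left(- \frac{1}{19}\right) \left(\left(20 \left(- \frac{1}{14}\right) + 9 \cdot \frac{1}{16}\right) + \left(-9 + 0\right)\right) = - \frac{37 \left(\left(- \frac{10}{7} + \frac{9}{16}\right) - 9\right)}{19} = - \frac{37 \left(- \frac{97}{112} - 9\right)}{19} = \left(- \frac{37}{19}\right) \left(- \frac{1105}{112}\right) = \frac{40885}{2128}$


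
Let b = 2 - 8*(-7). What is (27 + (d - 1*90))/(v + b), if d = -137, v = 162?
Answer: -10/11 ≈ -0.90909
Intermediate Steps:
b = 58 (b = 2 + 56 = 58)
(27 + (d - 1*90))/(v + b) = (27 + (-137 - 1*90))/(162 + 58) = (27 + (-137 - 90))/220 = (27 - 227)*(1/220) = -200*1/220 = -10/11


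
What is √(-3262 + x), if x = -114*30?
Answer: I*√6682 ≈ 81.744*I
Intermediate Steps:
x = -3420
√(-3262 + x) = √(-3262 - 3420) = √(-6682) = I*√6682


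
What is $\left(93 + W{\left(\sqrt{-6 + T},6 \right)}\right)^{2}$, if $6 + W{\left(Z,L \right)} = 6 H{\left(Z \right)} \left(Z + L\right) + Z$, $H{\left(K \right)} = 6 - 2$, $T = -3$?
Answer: $47736 + 34650 i \approx 47736.0 + 34650.0 i$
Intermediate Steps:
$H{\left(K \right)} = 4$
$W{\left(Z,L \right)} = -6 + 24 L + 25 Z$ ($W{\left(Z,L \right)} = -6 + \left(6 \cdot 4 \left(Z + L\right) + Z\right) = -6 + \left(6 \cdot 4 \left(L + Z\right) + Z\right) = -6 + \left(6 \left(4 L + 4 Z\right) + Z\right) = -6 + \left(\left(24 L + 24 Z\right) + Z\right) = -6 + \left(24 L + 25 Z\right) = -6 + 24 L + 25 Z$)
$\left(93 + W{\left(\sqrt{-6 + T},6 \right)}\right)^{2} = \left(93 + \left(-6 + 24 \cdot 6 + 25 \sqrt{-6 - 3}\right)\right)^{2} = \left(93 + \left(-6 + 144 + 25 \sqrt{-9}\right)\right)^{2} = \left(93 + \left(-6 + 144 + 25 \cdot 3 i\right)\right)^{2} = \left(93 + \left(-6 + 144 + 75 i\right)\right)^{2} = \left(93 + \left(138 + 75 i\right)\right)^{2} = \left(231 + 75 i\right)^{2}$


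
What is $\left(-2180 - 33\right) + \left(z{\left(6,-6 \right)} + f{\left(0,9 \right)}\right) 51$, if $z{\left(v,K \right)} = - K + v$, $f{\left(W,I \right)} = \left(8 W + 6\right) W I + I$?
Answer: $-1142$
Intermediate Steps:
$f{\left(W,I \right)} = I + I W \left(6 + 8 W\right)$ ($f{\left(W,I \right)} = \left(6 + 8 W\right) W I + I = W \left(6 + 8 W\right) I + I = I W \left(6 + 8 W\right) + I = I + I W \left(6 + 8 W\right)$)
$z{\left(v,K \right)} = v - K$
$\left(-2180 - 33\right) + \left(z{\left(6,-6 \right)} + f{\left(0,9 \right)}\right) 51 = \left(-2180 - 33\right) + \left(\left(6 - -6\right) + 9 \left(1 + 6 \cdot 0 + 8 \cdot 0^{2}\right)\right) 51 = -2213 + \left(\left(6 + 6\right) + 9 \left(1 + 0 + 8 \cdot 0\right)\right) 51 = -2213 + \left(12 + 9 \left(1 + 0 + 0\right)\right) 51 = -2213 + \left(12 + 9 \cdot 1\right) 51 = -2213 + \left(12 + 9\right) 51 = -2213 + 21 \cdot 51 = -2213 + 1071 = -1142$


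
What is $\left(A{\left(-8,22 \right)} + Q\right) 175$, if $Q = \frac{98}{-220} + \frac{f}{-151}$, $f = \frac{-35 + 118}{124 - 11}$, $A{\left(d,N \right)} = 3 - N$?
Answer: $- \frac{1277741045}{375386} \approx -3403.8$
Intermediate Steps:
$f = \frac{83}{113} \approx 0.73451$
$Q = - \frac{845217}{1876930}$ ($Q = \frac{98}{-220} + \frac{83}{113 \left(-151\right)} = 98 \left(- \frac{1}{220}\right) + \frac{83}{113} \left(- \frac{1}{151}\right) = - \frac{49}{110} - \frac{83}{17063} = - \frac{845217}{1876930} \approx -0.45032$)
$\left(A{\left(-8,22 \right)} + Q\right) 175 = \left(\left(3 - 22\right) - \frac{845217}{1876930}\right) 175 = \left(-19 - \frac{845217}{1876930}\right) 175 = \left(- \frac{36506887}{1876930}\right) 175 = - \frac{1277741045}{375386}$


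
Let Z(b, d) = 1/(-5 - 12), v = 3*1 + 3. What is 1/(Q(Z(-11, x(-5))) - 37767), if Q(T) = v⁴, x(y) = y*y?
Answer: -1/36471 ≈ -2.7419e-5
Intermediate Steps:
x(y) = y²
v = 6 (v = 3 + 3 = 6)
Z(b, d) = -1/17 (Z(b, d) = 1/(-17) = -1/17)
Q(T) = 1296 (Q(T) = 6⁴ = 1296)
1/(Q(Z(-11, x(-5))) - 37767) = 1/(1296 - 37767) = 1/(-36471) = -1/36471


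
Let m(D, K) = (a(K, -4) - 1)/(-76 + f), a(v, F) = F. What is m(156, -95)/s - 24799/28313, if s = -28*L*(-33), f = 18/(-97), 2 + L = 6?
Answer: -135466453351/154665085344 ≈ -0.87587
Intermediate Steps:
L = 4 (L = -2 + 6 = 4)
f = -18/97 (f = 18*(-1/97) = -18/97 ≈ -0.18557)
m(D, K) = 97/1478 (m(D, K) = (-4 - 1)/(-76 - 18/97) = -5/(-7390/97) = -5*(-97/7390) = 97/1478)
s = 3696 (s = -28*4*(-33) = -112*(-33) = 3696)
m(156, -95)/s - 24799/28313 = (97/1478)/3696 - 24799/28313 = (97/1478)*(1/3696) - 24799*1/28313 = 97/5462688 - 24799/28313 = -135466453351/154665085344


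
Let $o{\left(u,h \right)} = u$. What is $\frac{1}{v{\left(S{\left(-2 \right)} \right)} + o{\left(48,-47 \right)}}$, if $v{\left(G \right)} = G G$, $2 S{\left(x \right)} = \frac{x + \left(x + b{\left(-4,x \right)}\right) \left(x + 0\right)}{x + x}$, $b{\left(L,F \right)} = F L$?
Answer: $\frac{16}{817} \approx 0.019584$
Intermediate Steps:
$S{\left(x \right)} = \frac{x - 3 x^{2}}{4 x}$ ($S{\left(x \right)} = \frac{\left(x + \left(x + x \left(-4\right)\right) \left(x + 0\right)\right) \frac{1}{x + x}}{2} = \frac{\left(x + \left(x - 4 x\right) x\right) \frac{1}{2 x}}{2} = \frac{\left(x + - 3 x x\right) \frac{1}{2 x}}{2} = \frac{\left(x - 3 x^{2}\right) \frac{1}{2 x}}{2} = \frac{\frac{1}{2} \frac{1}{x} \left(x - 3 x^{2}\right)}{2} = \frac{x - 3 x^{2}}{4 x}$)
$v{\left(G \right)} = G^{2}$
$\frac{1}{v{\left(S{\left(-2 \right)} \right)} + o{\left(48,-47 \right)}} = \frac{1}{\left(\frac{1}{4} - - \frac{3}{2}\right)^{2} + 48} = \frac{1}{\left(\frac{1}{4} + \frac{3}{2}\right)^{2} + 48} = \frac{1}{\left(\frac{7}{4}\right)^{2} + 48} = \frac{1}{\frac{49}{16} + 48} = \frac{1}{\frac{817}{16}} = \frac{16}{817}$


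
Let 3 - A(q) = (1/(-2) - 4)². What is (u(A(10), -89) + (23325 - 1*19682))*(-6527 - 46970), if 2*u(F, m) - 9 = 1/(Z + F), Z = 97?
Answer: -124493350173/638 ≈ -1.9513e+8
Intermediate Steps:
A(q) = -69/4 (A(q) = 3 - (1/(-2) - 4)² = 3 - (-½ - 4)² = 3 - (-9/2)² = 3 - 1*81/4 = 3 - 81/4 = -69/4)
u(F, m) = 9/2 + 1/(2*(97 + F))
(u(A(10), -89) + (23325 - 1*19682))*(-6527 - 46970) = ((874 + 9*(-69/4))/(2*(97 - 69/4)) + (23325 - 1*19682))*(-6527 - 46970) = ((874 - 621/4)/(2*(319/4)) + (23325 - 19682))*(-53497) = ((½)*(4/319)*(2875/4) + 3643)*(-53497) = (2875/638 + 3643)*(-53497) = (2327109/638)*(-53497) = -124493350173/638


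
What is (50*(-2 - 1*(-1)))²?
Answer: 2500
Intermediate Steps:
(50*(-2 - 1*(-1)))² = (50*(-2 + 1))² = (50*(-1))² = (-50)² = 2500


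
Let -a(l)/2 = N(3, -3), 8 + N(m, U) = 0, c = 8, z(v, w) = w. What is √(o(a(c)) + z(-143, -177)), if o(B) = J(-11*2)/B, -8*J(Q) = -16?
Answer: I*√2830/4 ≈ 13.299*I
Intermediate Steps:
J(Q) = 2 (J(Q) = -⅛*(-16) = 2)
N(m, U) = -8 (N(m, U) = -8 + 0 = -8)
a(l) = 16 (a(l) = -2*(-8) = 16)
o(B) = 2/B
√(o(a(c)) + z(-143, -177)) = √(2/16 - 177) = √(2*(1/16) - 177) = √(⅛ - 177) = √(-1415/8) = I*√2830/4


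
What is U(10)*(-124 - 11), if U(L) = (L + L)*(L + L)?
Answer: -54000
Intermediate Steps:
U(L) = 4*L² (U(L) = (2*L)*(2*L) = 4*L²)
U(10)*(-124 - 11) = (4*10²)*(-124 - 11) = (4*100)*(-135) = 400*(-135) = -54000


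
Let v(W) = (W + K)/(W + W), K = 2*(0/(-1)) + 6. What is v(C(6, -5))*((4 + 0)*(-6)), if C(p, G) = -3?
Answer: 12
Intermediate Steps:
K = 6 (K = 2*(0*(-1)) + 6 = 2*0 + 6 = 0 + 6 = 6)
v(W) = (6 + W)/(2*W) (v(W) = (W + 6)/(W + W) = (6 + W)/((2*W)) = (6 + W)*(1/(2*W)) = (6 + W)/(2*W))
v(C(6, -5))*((4 + 0)*(-6)) = ((½)*(6 - 3)/(-3))*((4 + 0)*(-6)) = ((½)*(-⅓)*3)*(4*(-6)) = -½*(-24) = 12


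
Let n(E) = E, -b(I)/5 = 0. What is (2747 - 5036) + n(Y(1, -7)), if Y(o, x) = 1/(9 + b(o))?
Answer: -20600/9 ≈ -2288.9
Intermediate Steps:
b(I) = 0 (b(I) = -5*0 = 0)
Y(o, x) = ⅑ (Y(o, x) = 1/(9 + 0) = 1/9 = ⅑)
(2747 - 5036) + n(Y(1, -7)) = (2747 - 5036) + ⅑ = -2289 + ⅑ = -20600/9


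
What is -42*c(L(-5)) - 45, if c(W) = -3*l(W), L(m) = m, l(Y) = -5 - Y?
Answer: -45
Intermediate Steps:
c(W) = 15 + 3*W (c(W) = -3*(-5 - W) = 15 + 3*W)
-42*c(L(-5)) - 45 = -42*(15 + 3*(-5)) - 45 = -42*(15 - 15) - 45 = -42*0 - 45 = 0 - 45 = -45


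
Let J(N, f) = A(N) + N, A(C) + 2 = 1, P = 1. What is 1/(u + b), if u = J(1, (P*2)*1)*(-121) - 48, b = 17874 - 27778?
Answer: -1/9952 ≈ -0.00010048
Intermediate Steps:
A(C) = -1 (A(C) = -2 + 1 = -1)
J(N, f) = -1 + N
b = -9904
u = -48 (u = (-1 + 1)*(-121) - 48 = 0*(-121) - 48 = 0 - 48 = -48)
1/(u + b) = 1/(-48 - 9904) = 1/(-9952) = -1/9952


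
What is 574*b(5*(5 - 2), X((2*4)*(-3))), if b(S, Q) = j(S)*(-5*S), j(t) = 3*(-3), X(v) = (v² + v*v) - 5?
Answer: 387450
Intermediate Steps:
X(v) = -5 + 2*v² (X(v) = (v² + v²) - 5 = 2*v² - 5 = -5 + 2*v²)
j(t) = -9
b(S, Q) = 45*S (b(S, Q) = -(-45)*S = 45*S)
574*b(5*(5 - 2), X((2*4)*(-3))) = 574*(45*(5*(5 - 2))) = 574*(45*(5*3)) = 574*(45*15) = 574*675 = 387450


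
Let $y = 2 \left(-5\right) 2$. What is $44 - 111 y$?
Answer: $2264$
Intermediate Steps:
$y = -20$ ($y = \left(-10\right) 2 = -20$)
$44 - 111 y = 44 - -2220 = 44 + 2220 = 2264$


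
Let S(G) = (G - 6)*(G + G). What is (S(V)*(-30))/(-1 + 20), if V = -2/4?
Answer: -195/19 ≈ -10.263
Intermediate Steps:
V = -½ (V = -2*¼ = -½ ≈ -0.50000)
S(G) = 2*G*(-6 + G) (S(G) = (-6 + G)*(2*G) = 2*G*(-6 + G))
(S(V)*(-30))/(-1 + 20) = ((2*(-½)*(-6 - ½))*(-30))/(-1 + 20) = ((2*(-½)*(-13/2))*(-30))/19 = ((13/2)*(-30))*(1/19) = -195*1/19 = -195/19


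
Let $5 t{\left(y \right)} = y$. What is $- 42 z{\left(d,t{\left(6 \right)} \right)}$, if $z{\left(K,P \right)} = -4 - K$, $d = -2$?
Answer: $84$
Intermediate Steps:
$t{\left(y \right)} = \frac{y}{5}$
$- 42 z{\left(d,t{\left(6 \right)} \right)} = - 42 \left(-4 - -2\right) = - 42 \left(-4 + 2\right) = \left(-42\right) \left(-2\right) = 84$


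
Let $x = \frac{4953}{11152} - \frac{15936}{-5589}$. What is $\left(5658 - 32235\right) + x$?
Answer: $- \frac{552099962689}{20776176} \approx -26574.0$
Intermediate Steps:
$x = \frac{68466863}{20776176}$ ($x = 4953 \cdot \frac{1}{11152} - - \frac{5312}{1863} = \frac{4953}{11152} + \frac{5312}{1863} = \frac{68466863}{20776176} \approx 3.2955$)
$\left(5658 - 32235\right) + x = \left(5658 - 32235\right) + \frac{68466863}{20776176} = -26577 + \frac{68466863}{20776176} = - \frac{552099962689}{20776176}$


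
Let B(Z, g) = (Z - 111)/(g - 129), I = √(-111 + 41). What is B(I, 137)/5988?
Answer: -37/15968 + I*√70/47904 ≈ -0.0023171 + 0.00017465*I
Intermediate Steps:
I = I*√70 (I = √(-70) = I*√70 ≈ 8.3666*I)
B(Z, g) = (-111 + Z)/(-129 + g)
B(I, 137)/5988 = ((-111 + I*√70)/(-129 + 137))/5988 = ((-111 + I*√70)/8)*(1/5988) = (-111/8 + I*√70/8)*(1/5988) = -37/15968 + I*√70/47904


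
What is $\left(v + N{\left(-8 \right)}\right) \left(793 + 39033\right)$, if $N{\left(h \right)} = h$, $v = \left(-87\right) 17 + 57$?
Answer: $-56951180$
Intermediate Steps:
$v = -1422$ ($v = -1479 + 57 = -1422$)
$\left(v + N{\left(-8 \right)}\right) \left(793 + 39033\right) = \left(-1422 - 8\right) \left(793 + 39033\right) = \left(-1430\right) 39826 = -56951180$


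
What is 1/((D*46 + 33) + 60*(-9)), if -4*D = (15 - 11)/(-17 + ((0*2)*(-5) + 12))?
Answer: -5/2489 ≈ -0.0020088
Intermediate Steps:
D = 1/5 (D = -(15 - 11)/(4*(-17 + ((0*2)*(-5) + 12))) = -1/(-17 + (0*(-5) + 12)) = -1/(-17 + (0 + 12)) = -1/(-17 + 12) = -1/(-5) = -(-1)/5 = -1/4*(-4/5) = 1/5 ≈ 0.20000)
1/((D*46 + 33) + 60*(-9)) = 1/(((1/5)*46 + 33) + 60*(-9)) = 1/((46/5 + 33) - 540) = 1/(211/5 - 540) = 1/(-2489/5) = -5/2489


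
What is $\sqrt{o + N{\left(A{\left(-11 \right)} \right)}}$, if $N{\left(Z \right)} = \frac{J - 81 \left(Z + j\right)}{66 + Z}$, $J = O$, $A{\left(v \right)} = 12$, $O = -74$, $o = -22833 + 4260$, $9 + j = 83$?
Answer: $\frac{i \sqrt{28386813}}{39} \approx 136.61 i$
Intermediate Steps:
$j = 74$ ($j = -9 + 83 = 74$)
$o = -18573$
$J = -74$
$N{\left(Z \right)} = \frac{-6068 - 81 Z}{66 + Z}$ ($N{\left(Z \right)} = \frac{-74 - 81 \left(Z + 74\right)}{66 + Z} = \frac{-74 - 81 \left(74 + Z\right)}{66 + Z} = \frac{-74 - \left(5994 + 81 Z\right)}{66 + Z} = \frac{-6068 - 81 Z}{66 + Z}$)
$\sqrt{o + N{\left(A{\left(-11 \right)} \right)}} = \sqrt{-18573 + \frac{-6068 - 972}{66 + 12}} = \sqrt{-18573 + \frac{-6068 - 972}{78}} = \sqrt{-18573 + \frac{1}{78} \left(-7040\right)} = \sqrt{-18573 - \frac{3520}{39}} = \sqrt{- \frac{727867}{39}} = \frac{i \sqrt{28386813}}{39}$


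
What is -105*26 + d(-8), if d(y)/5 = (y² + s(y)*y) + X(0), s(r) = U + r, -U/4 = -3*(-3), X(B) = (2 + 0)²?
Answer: -630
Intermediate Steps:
X(B) = 4 (X(B) = 2² = 4)
U = -36 (U = -(-12)*(-3) = -4*9 = -36)
s(r) = -36 + r
d(y) = 20 + 5*y² + 5*y*(-36 + y) (d(y) = 5*((y² + (-36 + y)*y) + 4) = 5*((y² + y*(-36 + y)) + 4) = 5*(4 + y² + y*(-36 + y)) = 20 + 5*y² + 5*y*(-36 + y))
-105*26 + d(-8) = -105*26 + (20 - 180*(-8) + 10*(-8)²) = -2730 + (20 + 1440 + 10*64) = -2730 + (20 + 1440 + 640) = -2730 + 2100 = -630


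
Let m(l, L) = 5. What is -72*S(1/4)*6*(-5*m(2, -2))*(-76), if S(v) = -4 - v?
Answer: 3488400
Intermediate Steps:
-72*S(1/4)*6*(-5*m(2, -2))*(-76) = -72*(-4 - 1/4)*6*(-5*5)*(-76) = -72*(-4 - 1*¼)*6*(-25)*(-76) = -72*(-4 - ¼)*6*(-25)*(-76) = -72*(-17/4*6)*(-25)*(-76) = -(-1836)*(-25)*(-76) = -72*1275/2*(-76) = -45900*(-76) = 3488400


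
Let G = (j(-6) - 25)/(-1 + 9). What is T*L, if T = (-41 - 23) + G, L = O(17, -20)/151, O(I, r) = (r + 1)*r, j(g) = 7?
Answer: -25175/151 ≈ -166.72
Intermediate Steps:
O(I, r) = r*(1 + r) (O(I, r) = (1 + r)*r = r*(1 + r))
L = 380/151 (L = -20*(1 - 20)/151 = -20*(-19)*(1/151) = 380*(1/151) = 380/151 ≈ 2.5166)
G = -9/4 (G = (7 - 25)/(-1 + 9) = -18/8 = -18*⅛ = -9/4 ≈ -2.2500)
T = -265/4 (T = (-41 - 23) - 9/4 = -64 - 9/4 = -265/4 ≈ -66.250)
T*L = -265/4*380/151 = -25175/151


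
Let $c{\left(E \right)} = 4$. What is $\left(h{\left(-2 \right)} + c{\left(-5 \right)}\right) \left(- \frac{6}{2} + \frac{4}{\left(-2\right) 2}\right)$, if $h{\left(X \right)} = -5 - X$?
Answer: $-4$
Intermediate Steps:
$\left(h{\left(-2 \right)} + c{\left(-5 \right)}\right) \left(- \frac{6}{2} + \frac{4}{\left(-2\right) 2}\right) = \left(\left(-5 - -2\right) + 4\right) \left(- \frac{6}{2} + \frac{4}{\left(-2\right) 2}\right) = \left(\left(-5 + 2\right) + 4\right) \left(\left(-6\right) \frac{1}{2} + \frac{4}{-4}\right) = \left(-3 + 4\right) \left(-3 + 4 \left(- \frac{1}{4}\right)\right) = 1 \left(-3 - 1\right) = 1 \left(-4\right) = -4$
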